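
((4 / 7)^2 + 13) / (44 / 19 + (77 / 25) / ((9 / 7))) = 2791575/986909 = 2.83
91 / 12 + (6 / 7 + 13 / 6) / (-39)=24589/3276 = 7.51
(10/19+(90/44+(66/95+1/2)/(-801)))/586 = 2151439/490508370 = 0.00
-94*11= -1034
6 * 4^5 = 6144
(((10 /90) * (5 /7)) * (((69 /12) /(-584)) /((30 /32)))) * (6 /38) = -23/174762 = 0.00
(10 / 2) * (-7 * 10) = -350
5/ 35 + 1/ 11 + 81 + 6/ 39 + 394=475863/1001 = 475.39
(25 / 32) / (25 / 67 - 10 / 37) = 12395/1632 = 7.59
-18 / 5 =-3.60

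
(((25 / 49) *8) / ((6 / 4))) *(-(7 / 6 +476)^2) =-16728100/27 = -619559.26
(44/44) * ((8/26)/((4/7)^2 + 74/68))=0.22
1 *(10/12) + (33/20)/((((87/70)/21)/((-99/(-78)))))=36.22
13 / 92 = 0.14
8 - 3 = 5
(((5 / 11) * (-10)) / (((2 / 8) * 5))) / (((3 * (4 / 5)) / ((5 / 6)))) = -125/99 = -1.26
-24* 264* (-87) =551232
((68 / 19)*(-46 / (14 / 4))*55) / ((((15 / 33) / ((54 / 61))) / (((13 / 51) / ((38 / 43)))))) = -224020368/154147 = -1453.29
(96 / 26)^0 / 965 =1/965 = 0.00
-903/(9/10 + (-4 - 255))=9030/2581 = 3.50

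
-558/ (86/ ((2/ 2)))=-279/43 = -6.49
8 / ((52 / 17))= 34/13 = 2.62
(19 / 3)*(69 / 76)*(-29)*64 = -10672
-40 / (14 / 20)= -400/7 = -57.14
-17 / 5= -3.40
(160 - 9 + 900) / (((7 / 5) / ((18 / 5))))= 18918/7 = 2702.57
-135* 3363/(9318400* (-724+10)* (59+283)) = 177/887111680 = 0.00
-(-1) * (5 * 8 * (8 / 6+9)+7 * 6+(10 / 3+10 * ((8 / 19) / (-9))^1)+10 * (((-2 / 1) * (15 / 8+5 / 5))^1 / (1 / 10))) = -19973/171 = -116.80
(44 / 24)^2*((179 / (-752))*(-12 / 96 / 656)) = 21659/142073856 = 0.00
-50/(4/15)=-375/2 = -187.50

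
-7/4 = -1.75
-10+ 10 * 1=0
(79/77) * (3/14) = 237/1078 = 0.22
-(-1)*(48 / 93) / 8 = 2/31 = 0.06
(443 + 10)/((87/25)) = 3775/29 = 130.17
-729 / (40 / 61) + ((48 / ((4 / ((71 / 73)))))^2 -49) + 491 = -113722421/213160 = -533.51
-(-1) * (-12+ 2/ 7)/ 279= -82/1953 = -0.04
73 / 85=0.86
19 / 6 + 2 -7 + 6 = 4.17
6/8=3/4 = 0.75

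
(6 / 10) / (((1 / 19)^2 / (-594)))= -643302/5 = -128660.40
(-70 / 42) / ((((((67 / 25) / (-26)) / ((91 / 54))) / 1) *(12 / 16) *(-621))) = -591500/10110501 = -0.06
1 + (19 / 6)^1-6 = -1.83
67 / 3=22.33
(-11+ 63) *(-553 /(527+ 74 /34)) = -9401/173 = -54.34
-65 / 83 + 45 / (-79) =-8870/6557 = -1.35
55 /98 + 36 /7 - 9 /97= 53341/9506 = 5.61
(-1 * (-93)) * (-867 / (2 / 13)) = -1048203/2 = -524101.50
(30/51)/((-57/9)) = -30/323 = -0.09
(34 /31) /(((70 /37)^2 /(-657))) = -15290361/75950 = -201.32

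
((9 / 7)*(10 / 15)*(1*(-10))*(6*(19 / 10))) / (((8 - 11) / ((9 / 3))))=684/7 = 97.71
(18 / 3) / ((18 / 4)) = 4/3 = 1.33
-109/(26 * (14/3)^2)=-981/5096 = -0.19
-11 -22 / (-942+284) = -3608/329 = -10.97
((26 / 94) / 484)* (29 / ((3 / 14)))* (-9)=-7917/11374 = -0.70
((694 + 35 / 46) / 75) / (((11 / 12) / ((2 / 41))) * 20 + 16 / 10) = 477/19435 = 0.02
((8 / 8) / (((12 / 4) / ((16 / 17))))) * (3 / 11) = 16/187 = 0.09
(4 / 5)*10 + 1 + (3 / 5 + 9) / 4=57/5 = 11.40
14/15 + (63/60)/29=1687/1740 = 0.97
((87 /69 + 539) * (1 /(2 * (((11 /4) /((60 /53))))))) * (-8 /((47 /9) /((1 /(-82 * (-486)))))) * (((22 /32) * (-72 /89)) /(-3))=-165680/209062157 = 0.00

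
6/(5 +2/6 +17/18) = 108/113 = 0.96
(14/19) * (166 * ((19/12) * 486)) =94122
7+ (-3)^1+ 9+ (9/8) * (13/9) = 117/8 = 14.62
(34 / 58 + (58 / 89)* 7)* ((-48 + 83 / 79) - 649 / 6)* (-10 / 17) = 95777125/203899 = 469.73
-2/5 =-0.40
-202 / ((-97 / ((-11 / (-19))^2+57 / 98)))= 3275935/1715833 = 1.91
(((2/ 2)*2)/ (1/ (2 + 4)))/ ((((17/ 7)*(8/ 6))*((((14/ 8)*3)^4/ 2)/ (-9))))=-512/5831 = -0.09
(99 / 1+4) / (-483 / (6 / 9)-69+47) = -206/1493 = -0.14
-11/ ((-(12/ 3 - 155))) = -11/151 = -0.07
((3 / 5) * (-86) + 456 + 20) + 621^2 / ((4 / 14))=13501679/10 = 1350167.90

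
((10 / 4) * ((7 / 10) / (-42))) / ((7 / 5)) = -5/168 = -0.03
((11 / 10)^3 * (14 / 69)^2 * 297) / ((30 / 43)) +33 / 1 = 74491087/1322500 = 56.33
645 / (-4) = -645/4 = -161.25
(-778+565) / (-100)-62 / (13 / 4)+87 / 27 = -160579/11700 = -13.72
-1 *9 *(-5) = 45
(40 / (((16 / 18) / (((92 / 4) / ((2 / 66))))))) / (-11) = -3105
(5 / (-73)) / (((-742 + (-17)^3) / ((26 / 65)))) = 2/412815 = 0.00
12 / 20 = 3/5 = 0.60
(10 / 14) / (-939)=-5/6573 = 0.00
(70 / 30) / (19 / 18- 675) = -6/1733 = 0.00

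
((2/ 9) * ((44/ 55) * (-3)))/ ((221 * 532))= -2/440895 = 0.00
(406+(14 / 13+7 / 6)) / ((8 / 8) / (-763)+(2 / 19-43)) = -461627971/48505392 = -9.52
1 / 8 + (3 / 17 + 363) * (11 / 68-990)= -831131243/2312 = -359485.83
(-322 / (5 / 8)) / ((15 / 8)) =-20608/75 = -274.77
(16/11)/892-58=-142270/2453 = -58.00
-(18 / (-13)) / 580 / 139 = 9/524030 = 0.00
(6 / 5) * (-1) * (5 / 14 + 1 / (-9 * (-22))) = -502/1155 = -0.43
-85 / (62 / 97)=-8245/62 = -132.98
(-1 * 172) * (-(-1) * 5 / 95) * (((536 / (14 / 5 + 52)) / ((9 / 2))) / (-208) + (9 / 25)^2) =-205309778/190344375 = -1.08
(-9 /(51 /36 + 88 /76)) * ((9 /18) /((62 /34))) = -17442/18197 = -0.96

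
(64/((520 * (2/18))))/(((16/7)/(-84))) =-2646/65 = -40.71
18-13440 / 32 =-402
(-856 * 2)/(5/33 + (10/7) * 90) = -395472/29735 = -13.30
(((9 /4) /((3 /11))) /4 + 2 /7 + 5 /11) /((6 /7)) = 1151/352 = 3.27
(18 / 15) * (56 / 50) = 168/125 = 1.34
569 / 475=1.20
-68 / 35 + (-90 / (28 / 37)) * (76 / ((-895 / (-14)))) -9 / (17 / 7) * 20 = -23159084/106505 = -217.45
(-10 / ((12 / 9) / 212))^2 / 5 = 505620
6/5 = 1.20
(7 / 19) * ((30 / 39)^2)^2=70000/542659 = 0.13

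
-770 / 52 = -385/26 = -14.81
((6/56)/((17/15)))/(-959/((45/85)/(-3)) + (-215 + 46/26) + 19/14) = 1755/96949742 = 0.00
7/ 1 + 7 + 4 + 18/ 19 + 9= 531/19 = 27.95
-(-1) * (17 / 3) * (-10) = -170/3 = -56.67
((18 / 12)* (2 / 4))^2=9/16 = 0.56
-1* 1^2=-1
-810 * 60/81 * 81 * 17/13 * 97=-80141400/13 = -6164723.08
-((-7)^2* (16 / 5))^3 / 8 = -60236288/125 = -481890.30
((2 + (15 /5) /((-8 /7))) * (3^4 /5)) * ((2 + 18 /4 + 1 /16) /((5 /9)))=-15309/128 = -119.60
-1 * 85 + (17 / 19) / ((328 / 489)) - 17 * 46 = -5394831/6232 = -865.67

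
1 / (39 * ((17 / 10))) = 10/663 = 0.02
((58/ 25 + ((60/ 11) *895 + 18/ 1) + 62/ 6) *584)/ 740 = 591707194/152625 = 3876.87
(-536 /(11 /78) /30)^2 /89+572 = 202549724/269225 = 752.34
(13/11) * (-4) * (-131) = 619.27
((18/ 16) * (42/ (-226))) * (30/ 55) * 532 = -75411/1243 = -60.67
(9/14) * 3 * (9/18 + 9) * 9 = 4617/28 = 164.89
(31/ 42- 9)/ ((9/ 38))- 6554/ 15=-471.82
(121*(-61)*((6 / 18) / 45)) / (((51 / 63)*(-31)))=51667/23715 = 2.18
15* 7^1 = 105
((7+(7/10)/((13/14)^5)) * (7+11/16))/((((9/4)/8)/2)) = 813310932/1856465 = 438.10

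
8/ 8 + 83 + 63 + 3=150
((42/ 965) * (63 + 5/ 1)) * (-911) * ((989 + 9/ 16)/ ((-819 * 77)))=245205671/5795790 = 42.31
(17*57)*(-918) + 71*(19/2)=-1777735/2 = -888867.50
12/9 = 4/3 = 1.33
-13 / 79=-0.16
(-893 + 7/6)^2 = 28633201/36 = 795366.69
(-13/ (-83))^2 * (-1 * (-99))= 16731/6889 = 2.43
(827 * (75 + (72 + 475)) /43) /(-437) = -514394/18791 = -27.37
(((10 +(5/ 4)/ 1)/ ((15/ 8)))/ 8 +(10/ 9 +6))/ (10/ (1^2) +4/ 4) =283/396 = 0.71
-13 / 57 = -0.23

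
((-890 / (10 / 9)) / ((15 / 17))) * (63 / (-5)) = 285957/25 = 11438.28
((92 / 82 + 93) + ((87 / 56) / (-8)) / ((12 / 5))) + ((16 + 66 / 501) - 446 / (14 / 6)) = -993488687/12269824 = -80.97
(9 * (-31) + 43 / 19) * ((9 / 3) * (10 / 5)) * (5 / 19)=-157740/361 = -436.95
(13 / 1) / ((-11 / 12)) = -156/11 = -14.18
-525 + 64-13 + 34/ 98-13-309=-38987/49 = -795.65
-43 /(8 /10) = -215/4 = -53.75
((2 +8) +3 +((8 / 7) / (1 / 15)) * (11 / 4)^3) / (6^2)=20693/2016 = 10.26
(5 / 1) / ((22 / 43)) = 215/22 = 9.77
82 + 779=861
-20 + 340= 320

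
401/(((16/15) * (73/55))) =330825/1168 = 283.24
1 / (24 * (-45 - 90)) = -1/3240 = 0.00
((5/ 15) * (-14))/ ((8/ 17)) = -119/12 = -9.92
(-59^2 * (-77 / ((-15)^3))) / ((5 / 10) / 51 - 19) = 9113258/2179125 = 4.18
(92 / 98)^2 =2116/2401 = 0.88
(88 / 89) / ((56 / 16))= 176/623 = 0.28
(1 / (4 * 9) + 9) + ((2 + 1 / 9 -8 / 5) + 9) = 3337/180 = 18.54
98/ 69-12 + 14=236/69 = 3.42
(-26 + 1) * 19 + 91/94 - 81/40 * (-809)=2188683/1880 = 1164.19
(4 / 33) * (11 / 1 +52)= 84/11 = 7.64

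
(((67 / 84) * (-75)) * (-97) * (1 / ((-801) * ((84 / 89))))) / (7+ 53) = -32495/254016 = -0.13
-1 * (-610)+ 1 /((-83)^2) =4202291/6889 = 610.00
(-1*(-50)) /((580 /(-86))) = -215/29 = -7.41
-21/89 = -0.24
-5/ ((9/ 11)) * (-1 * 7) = 385/9 = 42.78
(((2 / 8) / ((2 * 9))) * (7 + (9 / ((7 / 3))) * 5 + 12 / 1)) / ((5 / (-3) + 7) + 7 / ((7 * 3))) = 67/714 = 0.09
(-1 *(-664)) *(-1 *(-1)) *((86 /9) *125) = 7138000/9 = 793111.11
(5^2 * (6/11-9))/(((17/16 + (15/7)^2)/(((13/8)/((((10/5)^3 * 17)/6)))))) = -11025/4114 = -2.68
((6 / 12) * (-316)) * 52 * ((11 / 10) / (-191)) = 45188/955 = 47.32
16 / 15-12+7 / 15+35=368/15 = 24.53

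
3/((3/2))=2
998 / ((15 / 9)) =2994/5 = 598.80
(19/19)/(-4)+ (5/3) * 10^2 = 1997/12 = 166.42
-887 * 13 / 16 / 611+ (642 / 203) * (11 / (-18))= -1425287/457968 = -3.11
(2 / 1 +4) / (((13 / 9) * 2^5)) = 27/208 = 0.13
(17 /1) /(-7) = -17/7 = -2.43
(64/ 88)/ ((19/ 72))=576/209 = 2.76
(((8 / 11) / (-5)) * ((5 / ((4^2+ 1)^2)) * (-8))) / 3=64/9537 = 0.01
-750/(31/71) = -53250/31 = -1717.74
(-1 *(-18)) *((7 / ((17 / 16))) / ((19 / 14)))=28224/323 = 87.38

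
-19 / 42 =-0.45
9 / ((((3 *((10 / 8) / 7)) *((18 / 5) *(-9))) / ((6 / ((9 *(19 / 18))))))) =-56/171 = -0.33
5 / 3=1.67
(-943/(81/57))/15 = -17917/405 = -44.24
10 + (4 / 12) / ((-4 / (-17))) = 137/12 = 11.42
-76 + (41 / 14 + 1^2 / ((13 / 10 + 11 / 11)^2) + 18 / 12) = -264329/3703 = -71.38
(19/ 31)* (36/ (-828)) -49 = -49.03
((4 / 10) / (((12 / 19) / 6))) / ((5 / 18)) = 342/25 = 13.68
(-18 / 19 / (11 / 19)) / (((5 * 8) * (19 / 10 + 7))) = -9/1958 = 0.00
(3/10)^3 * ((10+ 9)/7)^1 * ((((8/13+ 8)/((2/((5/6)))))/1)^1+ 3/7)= 187587/637000 = 0.29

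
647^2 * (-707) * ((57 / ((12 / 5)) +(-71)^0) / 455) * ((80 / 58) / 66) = -336441.72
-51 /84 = -17/28 = -0.61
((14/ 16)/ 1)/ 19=0.05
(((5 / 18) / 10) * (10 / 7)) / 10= 1/252 = 0.00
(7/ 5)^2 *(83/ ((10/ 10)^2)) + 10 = 172.68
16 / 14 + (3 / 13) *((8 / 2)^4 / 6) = 1000/91 = 10.99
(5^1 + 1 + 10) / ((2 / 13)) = 104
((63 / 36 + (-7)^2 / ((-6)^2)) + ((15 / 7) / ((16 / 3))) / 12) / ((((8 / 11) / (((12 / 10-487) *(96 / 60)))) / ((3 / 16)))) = -48395743/76800 = -630.15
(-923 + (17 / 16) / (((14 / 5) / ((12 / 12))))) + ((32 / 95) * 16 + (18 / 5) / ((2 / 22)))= -18675989/21280 = -877.63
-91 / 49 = -13/7 = -1.86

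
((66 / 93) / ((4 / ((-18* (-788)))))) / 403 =6.24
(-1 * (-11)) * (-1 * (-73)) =803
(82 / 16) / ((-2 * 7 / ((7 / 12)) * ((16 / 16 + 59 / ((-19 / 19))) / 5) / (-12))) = -205/928 = -0.22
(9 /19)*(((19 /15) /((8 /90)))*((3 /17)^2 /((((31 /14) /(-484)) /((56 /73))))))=-23051952/654007 = -35.25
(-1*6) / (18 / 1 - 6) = -1/2 = -0.50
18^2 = 324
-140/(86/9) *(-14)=8820/43 = 205.12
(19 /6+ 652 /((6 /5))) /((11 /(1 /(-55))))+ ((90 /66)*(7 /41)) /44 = -89101/99220 = -0.90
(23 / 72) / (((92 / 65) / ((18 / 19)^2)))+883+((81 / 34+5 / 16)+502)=136280423/98192 = 1387.90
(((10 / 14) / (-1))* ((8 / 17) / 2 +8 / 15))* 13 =-364/51 = -7.14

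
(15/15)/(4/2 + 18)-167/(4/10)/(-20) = 837/40 = 20.92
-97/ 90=-1.08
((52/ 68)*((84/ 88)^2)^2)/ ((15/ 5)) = 842751/3982352 = 0.21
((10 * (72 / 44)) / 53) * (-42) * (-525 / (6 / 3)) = 1984500/583 = 3403.95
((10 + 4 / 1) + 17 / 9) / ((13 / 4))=44/9 = 4.89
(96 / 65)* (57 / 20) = 1368/325 = 4.21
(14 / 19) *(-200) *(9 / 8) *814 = -2564100/19 = -134952.63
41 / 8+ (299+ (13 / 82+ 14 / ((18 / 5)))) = 909725/2952 = 308.17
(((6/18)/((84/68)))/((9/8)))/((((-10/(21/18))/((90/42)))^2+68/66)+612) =748/1961631 = 0.00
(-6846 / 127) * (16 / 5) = -109536/635 = -172.50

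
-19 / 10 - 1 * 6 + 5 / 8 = -291/40 = -7.28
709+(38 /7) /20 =49649/70 = 709.27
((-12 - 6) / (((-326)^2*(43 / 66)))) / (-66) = 9/2284934 = 0.00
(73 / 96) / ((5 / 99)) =2409/160 = 15.06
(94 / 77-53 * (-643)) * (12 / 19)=31490124/1463 = 21524.35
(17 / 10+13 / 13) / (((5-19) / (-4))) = 0.77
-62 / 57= -1.09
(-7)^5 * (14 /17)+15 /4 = -940937/68 = -13837.31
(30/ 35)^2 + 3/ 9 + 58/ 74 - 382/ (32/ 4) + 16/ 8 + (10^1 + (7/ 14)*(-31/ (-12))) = -472925/14504 = -32.61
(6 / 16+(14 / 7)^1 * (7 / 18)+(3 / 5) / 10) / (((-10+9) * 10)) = -2183/18000 = -0.12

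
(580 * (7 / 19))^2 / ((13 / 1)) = 16483600/4693 = 3512.38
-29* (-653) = 18937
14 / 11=1.27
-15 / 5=-3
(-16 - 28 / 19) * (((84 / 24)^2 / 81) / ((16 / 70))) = -142345/12312 = -11.56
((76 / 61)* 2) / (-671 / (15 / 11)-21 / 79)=-4740/936533 = -0.01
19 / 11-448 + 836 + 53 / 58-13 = 240935/638 = 377.64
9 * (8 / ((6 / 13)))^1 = 156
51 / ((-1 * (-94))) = 51/94 = 0.54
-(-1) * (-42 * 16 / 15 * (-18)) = 4032/5 = 806.40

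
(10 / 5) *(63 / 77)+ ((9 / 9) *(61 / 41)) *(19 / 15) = 23819/6765 = 3.52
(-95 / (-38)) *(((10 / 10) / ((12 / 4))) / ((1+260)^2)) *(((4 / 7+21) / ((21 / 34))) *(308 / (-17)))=-33220/4291623 = -0.01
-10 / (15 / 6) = -4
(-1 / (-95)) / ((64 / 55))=11/1216 = 0.01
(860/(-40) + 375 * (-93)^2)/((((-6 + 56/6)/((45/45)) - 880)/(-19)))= 369742299/5260 = 70293.21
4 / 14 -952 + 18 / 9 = -949.71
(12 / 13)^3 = 1728/2197 = 0.79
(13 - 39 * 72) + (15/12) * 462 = -4435/2 = -2217.50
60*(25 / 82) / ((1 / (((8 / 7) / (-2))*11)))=-33000/287 = -114.98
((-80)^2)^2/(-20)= -2048000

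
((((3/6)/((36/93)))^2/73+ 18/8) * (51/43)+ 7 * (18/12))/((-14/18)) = -23858691/1406272 = -16.97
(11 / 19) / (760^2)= 11/10974400 = 0.00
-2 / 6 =-1/3 = -0.33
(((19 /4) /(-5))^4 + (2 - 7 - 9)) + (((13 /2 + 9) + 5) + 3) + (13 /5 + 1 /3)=6358963/480000 = 13.25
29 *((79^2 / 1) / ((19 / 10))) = 1809890/19 = 95257.37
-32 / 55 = -0.58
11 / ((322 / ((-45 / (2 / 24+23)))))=-2970/44597 = -0.07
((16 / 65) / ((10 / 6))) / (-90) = -8/4875 = 0.00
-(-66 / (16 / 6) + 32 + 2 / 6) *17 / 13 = -119/12 = -9.92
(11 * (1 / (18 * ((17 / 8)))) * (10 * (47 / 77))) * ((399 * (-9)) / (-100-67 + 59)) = 8930/153 = 58.37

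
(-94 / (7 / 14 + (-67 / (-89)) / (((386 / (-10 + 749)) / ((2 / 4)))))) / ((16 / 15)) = -12109785/167734 = -72.20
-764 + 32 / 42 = -16028/21 = -763.24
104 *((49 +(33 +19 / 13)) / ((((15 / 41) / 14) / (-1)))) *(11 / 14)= -782936/3 = -260978.67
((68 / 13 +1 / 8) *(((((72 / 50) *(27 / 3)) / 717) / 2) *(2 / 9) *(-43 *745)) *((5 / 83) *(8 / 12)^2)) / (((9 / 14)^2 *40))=-174866251/313325415 = -0.56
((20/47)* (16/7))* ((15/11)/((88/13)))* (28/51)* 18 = 187200/96679 = 1.94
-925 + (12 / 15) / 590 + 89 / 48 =-65358629/70800 = -923.14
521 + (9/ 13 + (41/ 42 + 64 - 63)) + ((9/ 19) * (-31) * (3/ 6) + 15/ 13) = 2684170/5187 = 517.48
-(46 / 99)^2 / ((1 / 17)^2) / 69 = -26588/29403 = -0.90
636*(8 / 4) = 1272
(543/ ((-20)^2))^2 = 294849/160000 = 1.84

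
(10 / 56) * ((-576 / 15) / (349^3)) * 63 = -432/42508549 = 0.00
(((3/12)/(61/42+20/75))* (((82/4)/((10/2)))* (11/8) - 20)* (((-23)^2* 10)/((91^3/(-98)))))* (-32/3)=-12156420/793117 = -15.33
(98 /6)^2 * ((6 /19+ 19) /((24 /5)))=4405835/4104 = 1073.55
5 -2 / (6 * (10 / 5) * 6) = 179/36 = 4.97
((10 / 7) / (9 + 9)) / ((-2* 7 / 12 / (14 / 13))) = -20/273 = -0.07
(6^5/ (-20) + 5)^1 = -1919/5 = -383.80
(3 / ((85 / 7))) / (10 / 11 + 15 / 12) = 924/8075 = 0.11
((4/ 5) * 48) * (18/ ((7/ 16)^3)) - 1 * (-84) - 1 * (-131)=14524501/1715 = 8469.10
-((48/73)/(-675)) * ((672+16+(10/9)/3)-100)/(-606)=-127088/134372925 = 0.00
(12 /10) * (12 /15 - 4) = -96/25 = -3.84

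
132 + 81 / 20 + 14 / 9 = 24769/180 = 137.61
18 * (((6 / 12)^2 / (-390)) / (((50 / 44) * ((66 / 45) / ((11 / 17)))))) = -99/22100 = 0.00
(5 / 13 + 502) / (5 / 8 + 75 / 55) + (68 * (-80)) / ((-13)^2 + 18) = 799144/3575 = 223.54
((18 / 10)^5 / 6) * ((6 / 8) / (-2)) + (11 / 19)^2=-15266689/18050000 = -0.85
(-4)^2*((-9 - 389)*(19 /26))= -60496/13 = -4653.54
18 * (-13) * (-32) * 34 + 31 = 254623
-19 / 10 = -1.90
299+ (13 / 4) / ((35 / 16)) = 10517/35 = 300.49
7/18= 0.39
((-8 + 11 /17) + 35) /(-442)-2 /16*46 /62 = -144691/931736 = -0.16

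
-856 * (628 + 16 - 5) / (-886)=273492/443 = 617.36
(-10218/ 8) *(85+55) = -178815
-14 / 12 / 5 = -7/30 = -0.23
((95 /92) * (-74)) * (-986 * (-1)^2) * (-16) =-27726320/23 = -1205492.17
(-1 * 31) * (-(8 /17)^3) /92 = 3968/112999 = 0.04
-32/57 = -0.56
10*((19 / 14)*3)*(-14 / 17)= -570/17 = -33.53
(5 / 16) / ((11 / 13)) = 65/176 = 0.37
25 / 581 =0.04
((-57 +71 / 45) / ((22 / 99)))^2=1555009/25 = 62200.36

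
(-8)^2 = 64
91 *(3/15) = 91/5 = 18.20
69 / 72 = 23/24 = 0.96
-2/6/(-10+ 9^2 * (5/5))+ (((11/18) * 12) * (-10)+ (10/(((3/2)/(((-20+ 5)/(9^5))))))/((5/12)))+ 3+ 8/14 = -682528102/9782451 = -69.77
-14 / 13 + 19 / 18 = -5/234 = -0.02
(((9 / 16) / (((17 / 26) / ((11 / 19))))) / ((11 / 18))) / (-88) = -1053/113696 = -0.01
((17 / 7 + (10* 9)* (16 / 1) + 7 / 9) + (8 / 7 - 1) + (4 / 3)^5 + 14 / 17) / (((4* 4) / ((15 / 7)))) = 209414995/1079568 = 193.98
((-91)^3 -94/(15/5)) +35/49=-15825634/21 = -753601.62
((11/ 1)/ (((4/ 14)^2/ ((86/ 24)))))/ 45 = 23177/2160 = 10.73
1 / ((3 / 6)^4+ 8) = 16/129 = 0.12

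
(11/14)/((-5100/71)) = -781/71400 = -0.01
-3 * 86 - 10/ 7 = -1816/7 = -259.43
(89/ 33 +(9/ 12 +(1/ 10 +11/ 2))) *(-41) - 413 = -517391/660 = -783.93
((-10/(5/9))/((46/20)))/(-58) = 90/667 = 0.13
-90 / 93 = -0.97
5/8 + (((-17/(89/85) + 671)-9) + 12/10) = 647.59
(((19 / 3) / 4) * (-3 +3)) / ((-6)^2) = 0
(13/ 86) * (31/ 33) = 403/2838 = 0.14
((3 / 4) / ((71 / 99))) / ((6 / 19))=1881/568 = 3.31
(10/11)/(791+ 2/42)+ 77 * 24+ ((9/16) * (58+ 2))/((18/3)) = 677433627/365464 = 1853.63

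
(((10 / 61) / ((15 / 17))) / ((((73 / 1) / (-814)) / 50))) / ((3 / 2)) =-2767600/40077 = -69.06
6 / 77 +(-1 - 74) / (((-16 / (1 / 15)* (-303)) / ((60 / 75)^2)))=9013/116655 = 0.08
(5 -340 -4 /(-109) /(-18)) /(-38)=328637/37278 = 8.82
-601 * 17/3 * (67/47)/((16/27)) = -6160851/752 = -8192.62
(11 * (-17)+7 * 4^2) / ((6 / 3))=-75/2 = -37.50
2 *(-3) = -6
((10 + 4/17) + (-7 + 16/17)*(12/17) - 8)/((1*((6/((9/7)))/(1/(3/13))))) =-1.90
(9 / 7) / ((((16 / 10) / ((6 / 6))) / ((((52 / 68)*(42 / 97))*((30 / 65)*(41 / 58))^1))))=16605/191284 = 0.09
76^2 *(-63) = -363888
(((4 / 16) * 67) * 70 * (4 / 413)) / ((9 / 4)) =2680/531 = 5.05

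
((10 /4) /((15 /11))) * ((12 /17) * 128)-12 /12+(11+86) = 4448/17 = 261.65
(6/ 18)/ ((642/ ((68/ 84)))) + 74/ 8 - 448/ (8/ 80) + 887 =-3583.75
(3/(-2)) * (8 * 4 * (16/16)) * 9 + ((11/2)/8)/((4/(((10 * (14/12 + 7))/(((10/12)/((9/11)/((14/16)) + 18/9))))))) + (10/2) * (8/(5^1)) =-5993/16 = -374.56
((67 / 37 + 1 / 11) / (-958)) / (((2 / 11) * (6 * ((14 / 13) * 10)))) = -1677/9924880 = 0.00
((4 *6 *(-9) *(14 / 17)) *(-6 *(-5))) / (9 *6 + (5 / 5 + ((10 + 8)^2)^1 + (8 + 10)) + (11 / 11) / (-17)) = -3240/241 = -13.44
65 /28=2.32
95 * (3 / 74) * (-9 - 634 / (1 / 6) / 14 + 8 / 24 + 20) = -259730/259 = -1002.82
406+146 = 552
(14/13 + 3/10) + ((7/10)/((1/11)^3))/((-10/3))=-361573/1300 = -278.13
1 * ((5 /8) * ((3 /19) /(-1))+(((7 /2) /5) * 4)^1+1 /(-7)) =13611/5320 = 2.56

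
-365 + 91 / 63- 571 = -8411/9 = -934.56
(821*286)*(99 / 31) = 23245794/31 = 749864.32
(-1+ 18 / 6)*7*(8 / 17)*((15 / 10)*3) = 504/17 = 29.65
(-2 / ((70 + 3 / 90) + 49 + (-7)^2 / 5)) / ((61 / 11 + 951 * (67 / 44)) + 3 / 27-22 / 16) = -9504/889179581 = 0.00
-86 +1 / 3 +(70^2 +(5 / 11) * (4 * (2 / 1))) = 158993/33 = 4817.97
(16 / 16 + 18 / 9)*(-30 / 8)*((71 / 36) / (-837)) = 0.03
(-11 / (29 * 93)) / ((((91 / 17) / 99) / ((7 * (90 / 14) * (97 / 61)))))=-26936415/4990349 = -5.40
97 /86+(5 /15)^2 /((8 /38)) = 1.66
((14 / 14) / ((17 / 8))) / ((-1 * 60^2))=-1/7650 = 0.00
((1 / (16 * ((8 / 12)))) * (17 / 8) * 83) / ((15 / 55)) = 15521/256 = 60.63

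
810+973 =1783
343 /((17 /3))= 1029/17 = 60.53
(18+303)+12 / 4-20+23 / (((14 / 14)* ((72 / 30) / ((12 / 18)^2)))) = 308.26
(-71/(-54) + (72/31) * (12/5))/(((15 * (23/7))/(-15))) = -17549/8370 = -2.10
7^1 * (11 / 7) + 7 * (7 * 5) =256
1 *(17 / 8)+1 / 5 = 93/40 = 2.32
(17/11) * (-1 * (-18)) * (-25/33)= -2550/121 = -21.07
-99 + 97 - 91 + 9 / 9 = -92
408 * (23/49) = 191.51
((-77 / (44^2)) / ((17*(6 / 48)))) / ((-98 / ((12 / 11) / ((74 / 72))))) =108/532763 = 0.00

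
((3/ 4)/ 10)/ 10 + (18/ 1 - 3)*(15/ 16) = 1407/100 = 14.07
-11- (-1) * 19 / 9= -80/9 = -8.89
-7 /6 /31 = -7/186 = -0.04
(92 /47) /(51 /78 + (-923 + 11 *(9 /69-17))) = -55016/31138957 = 0.00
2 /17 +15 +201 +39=4337/17 = 255.12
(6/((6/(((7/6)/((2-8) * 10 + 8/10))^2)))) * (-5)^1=-6125/3154176 = 0.00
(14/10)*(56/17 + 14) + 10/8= 8657/340 = 25.46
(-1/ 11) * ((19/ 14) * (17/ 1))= -323/154 = -2.10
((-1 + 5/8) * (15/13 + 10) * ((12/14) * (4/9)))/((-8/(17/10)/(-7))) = -493/208 = -2.37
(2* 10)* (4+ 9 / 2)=170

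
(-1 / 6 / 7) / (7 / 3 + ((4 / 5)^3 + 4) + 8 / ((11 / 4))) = -1375/563318 = 0.00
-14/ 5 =-2.80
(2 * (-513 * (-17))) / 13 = 17442/13 = 1341.69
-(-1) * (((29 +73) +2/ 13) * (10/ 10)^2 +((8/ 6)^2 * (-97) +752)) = 79760/117 = 681.71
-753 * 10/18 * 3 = -1255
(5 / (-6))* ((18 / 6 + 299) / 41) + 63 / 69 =-5.23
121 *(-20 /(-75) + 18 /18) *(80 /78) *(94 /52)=432212/1521 = 284.16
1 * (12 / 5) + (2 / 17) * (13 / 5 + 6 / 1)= 58/17 = 3.41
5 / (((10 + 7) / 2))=10/17 = 0.59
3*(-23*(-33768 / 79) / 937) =2329992/74023 = 31.48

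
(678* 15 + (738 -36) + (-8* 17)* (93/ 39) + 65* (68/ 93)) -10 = 12797530/1209 = 10585.22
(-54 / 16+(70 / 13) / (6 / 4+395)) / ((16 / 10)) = -2.10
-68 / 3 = -22.67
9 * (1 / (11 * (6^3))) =1/264 = 0.00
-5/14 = -0.36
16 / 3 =5.33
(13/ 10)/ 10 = 13/100 = 0.13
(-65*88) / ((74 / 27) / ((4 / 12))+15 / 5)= -51480/101 = -509.70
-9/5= -1.80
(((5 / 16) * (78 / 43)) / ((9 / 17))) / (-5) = -221/1032 = -0.21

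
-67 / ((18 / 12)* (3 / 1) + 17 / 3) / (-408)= 67/4148 = 0.02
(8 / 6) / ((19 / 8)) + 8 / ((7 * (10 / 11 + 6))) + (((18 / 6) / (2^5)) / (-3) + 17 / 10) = 152933/63840 = 2.40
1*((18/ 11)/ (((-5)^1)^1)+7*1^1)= 367/55 = 6.67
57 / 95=3/5 = 0.60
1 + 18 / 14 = 16/7 = 2.29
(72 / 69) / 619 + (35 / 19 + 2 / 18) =1.95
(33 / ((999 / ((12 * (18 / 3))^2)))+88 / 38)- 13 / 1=112873/703 = 160.56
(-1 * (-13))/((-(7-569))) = 13/562 = 0.02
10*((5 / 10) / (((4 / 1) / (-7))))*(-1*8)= 70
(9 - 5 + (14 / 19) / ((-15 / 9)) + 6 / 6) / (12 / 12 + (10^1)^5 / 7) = 3031/9500665 = 0.00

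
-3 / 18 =-1/6 = -0.17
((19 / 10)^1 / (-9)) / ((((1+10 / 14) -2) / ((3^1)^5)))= 3591/20 = 179.55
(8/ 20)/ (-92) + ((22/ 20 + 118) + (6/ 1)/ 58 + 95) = 714354/3335 = 214.20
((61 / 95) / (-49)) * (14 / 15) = -122/9975 = -0.01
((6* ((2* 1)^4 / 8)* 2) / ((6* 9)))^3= 64/729 = 0.09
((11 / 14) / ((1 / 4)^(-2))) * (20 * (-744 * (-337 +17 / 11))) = 245121.43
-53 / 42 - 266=-11225/42 = -267.26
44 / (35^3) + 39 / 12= 557551/171500 = 3.25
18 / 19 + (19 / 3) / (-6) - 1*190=-65017/342 = -190.11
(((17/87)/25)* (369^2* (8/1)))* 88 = 543191616/725 = 749229.82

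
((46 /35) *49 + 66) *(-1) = -652/5 = -130.40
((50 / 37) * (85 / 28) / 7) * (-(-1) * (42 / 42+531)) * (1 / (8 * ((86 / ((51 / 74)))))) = 2059125/6593104 = 0.31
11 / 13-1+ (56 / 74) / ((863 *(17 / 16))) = -1079830/7056751 = -0.15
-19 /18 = -1.06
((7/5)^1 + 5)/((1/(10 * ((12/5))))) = 768/5 = 153.60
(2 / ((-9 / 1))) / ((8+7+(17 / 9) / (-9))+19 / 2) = -36/3935 = -0.01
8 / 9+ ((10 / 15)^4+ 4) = 412/81 = 5.09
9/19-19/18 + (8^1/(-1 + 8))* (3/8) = -367/2394 = -0.15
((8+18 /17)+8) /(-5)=-58/17 = -3.41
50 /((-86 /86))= -50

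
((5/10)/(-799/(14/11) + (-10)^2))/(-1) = 7/7389 = 0.00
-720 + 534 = -186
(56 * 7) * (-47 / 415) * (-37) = 1642.62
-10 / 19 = -0.53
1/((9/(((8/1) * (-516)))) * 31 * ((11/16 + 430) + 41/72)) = -66048/1925131 = -0.03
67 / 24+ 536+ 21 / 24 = 539.67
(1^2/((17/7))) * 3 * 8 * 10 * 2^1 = 3360/17 = 197.65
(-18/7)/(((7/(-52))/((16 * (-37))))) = -11308.41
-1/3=-0.33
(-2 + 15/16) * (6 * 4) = -51/2 = -25.50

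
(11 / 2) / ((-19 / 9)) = -2.61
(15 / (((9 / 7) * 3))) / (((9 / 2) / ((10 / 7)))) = 100/81 = 1.23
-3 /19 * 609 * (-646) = 62118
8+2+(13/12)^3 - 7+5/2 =11701/1728 = 6.77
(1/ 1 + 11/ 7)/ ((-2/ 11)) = -99/7 = -14.14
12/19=0.63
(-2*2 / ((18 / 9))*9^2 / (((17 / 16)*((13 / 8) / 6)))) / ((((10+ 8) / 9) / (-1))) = 62208/221 = 281.48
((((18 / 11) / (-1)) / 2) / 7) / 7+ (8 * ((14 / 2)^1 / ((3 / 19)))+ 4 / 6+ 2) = 577781/1617 = 357.32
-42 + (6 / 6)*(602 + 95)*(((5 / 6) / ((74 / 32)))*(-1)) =-32542/111 = -293.17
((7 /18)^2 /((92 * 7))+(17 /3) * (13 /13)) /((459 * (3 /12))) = 168919/3420468 = 0.05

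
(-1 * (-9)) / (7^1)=9/7 = 1.29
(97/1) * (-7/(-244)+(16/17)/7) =459489/29036 = 15.82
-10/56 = -5/28 = -0.18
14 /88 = 7/44 = 0.16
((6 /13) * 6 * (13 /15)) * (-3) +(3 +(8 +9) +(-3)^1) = 49/5 = 9.80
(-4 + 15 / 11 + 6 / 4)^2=625/484 = 1.29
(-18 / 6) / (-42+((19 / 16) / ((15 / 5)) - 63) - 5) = 144/5261 = 0.03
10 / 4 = 5/2 = 2.50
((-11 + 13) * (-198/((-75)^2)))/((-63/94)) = 4136/39375 = 0.11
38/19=2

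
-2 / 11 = -0.18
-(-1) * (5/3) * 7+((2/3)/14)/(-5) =408/35 = 11.66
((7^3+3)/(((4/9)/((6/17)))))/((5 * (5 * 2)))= 4671/850 = 5.50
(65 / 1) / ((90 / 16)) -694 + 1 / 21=-42991/63 = -682.40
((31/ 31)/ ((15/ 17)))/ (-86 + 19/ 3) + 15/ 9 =5924/3585 = 1.65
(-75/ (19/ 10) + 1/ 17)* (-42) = 534702/323 = 1655.42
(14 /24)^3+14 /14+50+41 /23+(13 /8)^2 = 1105315/19872 = 55.62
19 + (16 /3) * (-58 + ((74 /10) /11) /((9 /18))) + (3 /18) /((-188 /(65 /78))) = -105402851/372240 = -283.16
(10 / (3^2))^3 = 1000/729 = 1.37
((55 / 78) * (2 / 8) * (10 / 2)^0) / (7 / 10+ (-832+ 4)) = -275/1290588 = 0.00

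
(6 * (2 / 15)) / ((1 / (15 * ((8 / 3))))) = 32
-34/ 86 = -17/43 = -0.40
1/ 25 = 0.04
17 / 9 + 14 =143/9 = 15.89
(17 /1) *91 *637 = 985439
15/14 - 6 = -69/14 = -4.93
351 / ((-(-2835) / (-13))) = -169/105 = -1.61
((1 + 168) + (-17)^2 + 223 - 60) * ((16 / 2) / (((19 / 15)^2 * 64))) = 139725/2888 = 48.38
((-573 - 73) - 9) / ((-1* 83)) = 655/83 = 7.89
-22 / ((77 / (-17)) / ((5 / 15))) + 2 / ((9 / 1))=116/63 = 1.84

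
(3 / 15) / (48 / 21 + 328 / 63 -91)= -63/26305 = 0.00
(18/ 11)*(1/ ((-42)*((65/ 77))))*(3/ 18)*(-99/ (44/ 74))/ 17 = 333/4420 = 0.08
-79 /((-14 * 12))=0.47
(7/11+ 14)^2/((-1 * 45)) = -25921/5445 = -4.76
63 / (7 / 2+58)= 42/41 = 1.02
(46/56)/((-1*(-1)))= 23/28 = 0.82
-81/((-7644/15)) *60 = 6075/637 = 9.54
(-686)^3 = -322828856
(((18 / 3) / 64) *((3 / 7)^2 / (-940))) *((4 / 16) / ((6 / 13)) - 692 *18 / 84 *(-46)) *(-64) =10314387/1289680 = 8.00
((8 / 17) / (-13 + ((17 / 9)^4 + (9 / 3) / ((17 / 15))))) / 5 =52488/1325605 = 0.04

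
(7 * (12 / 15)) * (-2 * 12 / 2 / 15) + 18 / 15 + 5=43/25 = 1.72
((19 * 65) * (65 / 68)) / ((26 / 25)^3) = 1049.47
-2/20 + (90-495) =-4051/10 = -405.10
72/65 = 1.11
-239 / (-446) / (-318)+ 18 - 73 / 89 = 216833741/12622692 = 17.18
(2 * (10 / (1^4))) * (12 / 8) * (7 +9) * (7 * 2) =6720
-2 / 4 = -1/2 = -0.50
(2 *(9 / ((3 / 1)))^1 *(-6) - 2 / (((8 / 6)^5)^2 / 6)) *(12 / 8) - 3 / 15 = -144739253/2621440 = -55.21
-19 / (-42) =0.45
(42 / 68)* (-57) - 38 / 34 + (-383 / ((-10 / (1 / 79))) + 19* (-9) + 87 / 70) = -19328067/94010 = -205.60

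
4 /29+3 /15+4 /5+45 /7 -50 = -8614/203 = -42.43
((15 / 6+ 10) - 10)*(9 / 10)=9/4 = 2.25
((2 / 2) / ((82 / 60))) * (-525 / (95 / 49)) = -154350/779 = -198.14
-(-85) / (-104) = -85/104 = -0.82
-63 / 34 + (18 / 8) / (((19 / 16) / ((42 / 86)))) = -25767/27778 = -0.93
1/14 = 0.07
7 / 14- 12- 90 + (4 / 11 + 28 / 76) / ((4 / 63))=-75215/836 = -89.97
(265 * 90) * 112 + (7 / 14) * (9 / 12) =21369603/8 = 2671200.38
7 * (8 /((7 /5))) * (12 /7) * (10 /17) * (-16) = -76800/119 = -645.38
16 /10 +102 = 518/5 = 103.60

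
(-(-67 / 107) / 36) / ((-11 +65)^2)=67/11232432 = 0.00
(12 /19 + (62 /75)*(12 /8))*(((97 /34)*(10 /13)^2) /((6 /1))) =86233/163761 = 0.53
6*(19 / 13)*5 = 570/13 = 43.85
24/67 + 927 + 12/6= 62267/67 = 929.36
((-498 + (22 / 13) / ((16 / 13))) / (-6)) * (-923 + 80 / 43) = -52455519/688 = -76243.49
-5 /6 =-0.83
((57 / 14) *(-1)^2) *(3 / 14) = 171/196 = 0.87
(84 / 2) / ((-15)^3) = -14/1125 = -0.01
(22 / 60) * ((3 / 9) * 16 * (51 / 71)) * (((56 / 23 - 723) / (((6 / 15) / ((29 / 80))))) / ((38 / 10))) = -89875379/372324 = -241.39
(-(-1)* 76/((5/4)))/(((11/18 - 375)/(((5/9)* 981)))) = -596448/6739 = -88.51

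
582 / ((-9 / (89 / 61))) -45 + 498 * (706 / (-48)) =-5463721/732 = -7464.10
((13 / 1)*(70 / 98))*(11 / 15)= 143/21 = 6.81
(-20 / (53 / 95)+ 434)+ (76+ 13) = 25819/53 = 487.15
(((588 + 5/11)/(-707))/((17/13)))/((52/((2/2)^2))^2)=-6473/27499472 = 0.00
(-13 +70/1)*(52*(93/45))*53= 324656.80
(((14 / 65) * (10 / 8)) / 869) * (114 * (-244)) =-97356/11297 = -8.62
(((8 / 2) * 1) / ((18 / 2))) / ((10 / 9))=2/5 = 0.40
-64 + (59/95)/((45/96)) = -62.68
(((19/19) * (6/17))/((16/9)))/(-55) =-27/7480 = 0.00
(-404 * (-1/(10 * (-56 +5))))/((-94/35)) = 707/2397 = 0.29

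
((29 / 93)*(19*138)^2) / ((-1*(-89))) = 66457212/2759 = 24087.43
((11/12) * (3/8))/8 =11/256 = 0.04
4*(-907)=-3628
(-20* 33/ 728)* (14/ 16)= -165/208 = -0.79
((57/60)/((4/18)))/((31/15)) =513/248 = 2.07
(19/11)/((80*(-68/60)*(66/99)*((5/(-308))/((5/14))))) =171/272 = 0.63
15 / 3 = 5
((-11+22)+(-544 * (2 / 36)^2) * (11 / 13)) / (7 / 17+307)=171479/5502978 = 0.03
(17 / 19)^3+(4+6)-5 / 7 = 480226/48013 = 10.00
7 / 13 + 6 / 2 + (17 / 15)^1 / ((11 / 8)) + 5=20083/2145 = 9.36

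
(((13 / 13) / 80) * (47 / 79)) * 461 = 21667/6320 = 3.43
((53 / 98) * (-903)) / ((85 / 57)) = -389709/1190 = -327.49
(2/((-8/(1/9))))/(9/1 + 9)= -1/648 = 0.00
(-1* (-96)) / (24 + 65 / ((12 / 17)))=0.83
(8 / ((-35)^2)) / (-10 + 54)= 2/13475 = 0.00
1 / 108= 0.01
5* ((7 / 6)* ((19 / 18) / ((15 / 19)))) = 2527/324 = 7.80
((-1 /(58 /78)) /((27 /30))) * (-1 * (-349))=-45370/87 = -521.49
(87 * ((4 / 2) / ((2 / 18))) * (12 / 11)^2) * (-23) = -5186592/121 = -42864.40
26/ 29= 0.90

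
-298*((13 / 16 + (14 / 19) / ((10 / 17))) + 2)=-920671/760 = -1211.41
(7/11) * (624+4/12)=13111/33 = 397.30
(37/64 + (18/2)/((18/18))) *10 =3065/32 = 95.78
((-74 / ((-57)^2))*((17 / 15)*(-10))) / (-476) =-37/68229 = 0.00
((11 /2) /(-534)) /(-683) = 11/729444 = 0.00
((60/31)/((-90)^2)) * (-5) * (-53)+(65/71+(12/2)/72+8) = 2154145/237708 = 9.06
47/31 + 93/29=4246/899 = 4.72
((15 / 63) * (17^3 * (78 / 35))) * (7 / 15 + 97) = 186752956/735 = 254085.65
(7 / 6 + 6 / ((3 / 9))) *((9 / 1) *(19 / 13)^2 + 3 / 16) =2012155/5408 = 372.07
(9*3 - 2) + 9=34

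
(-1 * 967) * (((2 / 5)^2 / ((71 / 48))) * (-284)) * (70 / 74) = 5198592/185 = 28100.50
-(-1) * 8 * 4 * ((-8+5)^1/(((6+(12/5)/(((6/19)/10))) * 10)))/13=-24/2665 = -0.01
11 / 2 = 5.50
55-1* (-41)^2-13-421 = -2060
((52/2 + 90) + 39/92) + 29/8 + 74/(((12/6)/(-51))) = -325119/184 = -1766.95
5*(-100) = -500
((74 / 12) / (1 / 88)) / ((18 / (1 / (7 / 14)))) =1628/27 = 60.30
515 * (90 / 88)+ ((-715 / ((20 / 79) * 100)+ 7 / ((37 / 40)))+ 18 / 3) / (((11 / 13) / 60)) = -1045749/2035 = -513.88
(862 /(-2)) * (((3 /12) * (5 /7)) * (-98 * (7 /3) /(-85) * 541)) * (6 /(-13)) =51698.55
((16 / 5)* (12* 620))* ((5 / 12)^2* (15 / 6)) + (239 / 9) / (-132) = 12275761/1188 = 10333.13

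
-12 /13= -0.92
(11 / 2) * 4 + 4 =26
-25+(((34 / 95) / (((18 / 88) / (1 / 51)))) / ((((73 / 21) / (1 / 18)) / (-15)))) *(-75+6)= -304991/12483 = -24.43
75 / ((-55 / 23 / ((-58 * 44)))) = 80040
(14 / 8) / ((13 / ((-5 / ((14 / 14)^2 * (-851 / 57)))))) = 1995/44252 = 0.05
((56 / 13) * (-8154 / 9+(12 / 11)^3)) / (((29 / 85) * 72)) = -238824670/1505361 = -158.65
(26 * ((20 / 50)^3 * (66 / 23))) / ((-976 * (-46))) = 429/4033625 = 0.00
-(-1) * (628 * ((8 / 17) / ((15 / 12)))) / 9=20096/765 = 26.27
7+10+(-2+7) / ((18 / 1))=311/18 = 17.28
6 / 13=0.46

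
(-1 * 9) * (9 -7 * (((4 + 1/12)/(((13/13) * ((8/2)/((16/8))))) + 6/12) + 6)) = 3657/8 = 457.12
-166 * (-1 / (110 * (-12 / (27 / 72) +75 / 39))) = -0.05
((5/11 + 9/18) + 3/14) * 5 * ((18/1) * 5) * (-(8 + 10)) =-729000/77 = -9467.53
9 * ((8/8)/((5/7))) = 63/5 = 12.60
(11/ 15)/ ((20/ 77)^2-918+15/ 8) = -521752/651756615 = 0.00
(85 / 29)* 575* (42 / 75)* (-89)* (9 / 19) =-21923370/551 = -39788.33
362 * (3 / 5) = 1086/5 = 217.20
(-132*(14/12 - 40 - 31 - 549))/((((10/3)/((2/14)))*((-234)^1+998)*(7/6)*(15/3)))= 367587/467950 = 0.79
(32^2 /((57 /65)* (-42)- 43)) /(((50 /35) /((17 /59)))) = -792064/306151 = -2.59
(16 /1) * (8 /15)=128/15 = 8.53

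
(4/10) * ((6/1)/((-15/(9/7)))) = -36/175 = -0.21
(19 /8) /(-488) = -19/3904 = 0.00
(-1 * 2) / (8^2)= -1/32 = -0.03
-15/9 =-5/3 = -1.67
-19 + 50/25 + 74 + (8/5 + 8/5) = 301/5 = 60.20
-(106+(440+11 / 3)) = -549.67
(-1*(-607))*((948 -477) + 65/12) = 3470219/12 = 289184.92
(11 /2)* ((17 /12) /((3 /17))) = 3179/72 = 44.15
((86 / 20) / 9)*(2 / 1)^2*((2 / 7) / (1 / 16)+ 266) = 162884/315 = 517.09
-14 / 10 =-7/5 = -1.40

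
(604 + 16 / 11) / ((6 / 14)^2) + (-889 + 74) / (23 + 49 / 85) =71903015/22044 = 3261.80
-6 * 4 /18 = -4/3 = -1.33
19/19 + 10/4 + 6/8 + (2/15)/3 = 773/180 = 4.29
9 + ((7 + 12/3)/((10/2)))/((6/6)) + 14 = 126/5 = 25.20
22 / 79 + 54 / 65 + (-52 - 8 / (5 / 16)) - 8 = -86772/1027 = -84.49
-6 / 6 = -1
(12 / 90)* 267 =178/5 = 35.60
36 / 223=0.16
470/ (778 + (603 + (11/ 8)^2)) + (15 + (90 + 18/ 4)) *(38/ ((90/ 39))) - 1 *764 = 183991251/177010 = 1039.44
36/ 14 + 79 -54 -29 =-10/7 = -1.43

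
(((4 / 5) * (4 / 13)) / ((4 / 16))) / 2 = 32/65 = 0.49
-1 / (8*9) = -1/72 = -0.01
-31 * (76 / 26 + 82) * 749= -25633776/13 = -1971828.92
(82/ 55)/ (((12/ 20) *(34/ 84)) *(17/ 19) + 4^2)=21812/237259 = 0.09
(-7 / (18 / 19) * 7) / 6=-931/108 = -8.62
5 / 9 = 0.56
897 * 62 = 55614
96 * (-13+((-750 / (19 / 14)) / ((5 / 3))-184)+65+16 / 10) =-4213248/95 = -44349.98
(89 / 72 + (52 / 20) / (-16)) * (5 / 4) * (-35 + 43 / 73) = -121361/2628 = -46.18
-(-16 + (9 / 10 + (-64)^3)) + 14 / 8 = 5243217/20 = 262160.85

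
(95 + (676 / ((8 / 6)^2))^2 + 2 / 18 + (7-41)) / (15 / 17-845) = -354106073/2066400 = -171.36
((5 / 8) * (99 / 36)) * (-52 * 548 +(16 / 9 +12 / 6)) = -7051825/144 = -48971.01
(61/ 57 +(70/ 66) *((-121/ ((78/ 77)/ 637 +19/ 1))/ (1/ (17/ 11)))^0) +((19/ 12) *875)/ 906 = 8316289/2272248 = 3.66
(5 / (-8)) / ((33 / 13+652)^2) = -845/579224648 = 0.00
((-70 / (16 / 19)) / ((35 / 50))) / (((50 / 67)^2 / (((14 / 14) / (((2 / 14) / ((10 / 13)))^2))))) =-4179259/676 = -6182.34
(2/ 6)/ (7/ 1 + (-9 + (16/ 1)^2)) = 1/762 = 0.00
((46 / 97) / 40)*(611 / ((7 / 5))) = 14053/2716 = 5.17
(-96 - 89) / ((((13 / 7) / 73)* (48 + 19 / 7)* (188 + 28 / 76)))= -2514631/3303417 = -0.76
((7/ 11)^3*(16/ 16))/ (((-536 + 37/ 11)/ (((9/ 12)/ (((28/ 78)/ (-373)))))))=33943/90024 = 0.38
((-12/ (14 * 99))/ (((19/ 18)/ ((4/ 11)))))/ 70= -24/563255 = 0.00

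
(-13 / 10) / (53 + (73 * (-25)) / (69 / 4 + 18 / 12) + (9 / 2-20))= 39/1795 = 0.02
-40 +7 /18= -39.61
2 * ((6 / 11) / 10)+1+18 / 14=922/385 = 2.39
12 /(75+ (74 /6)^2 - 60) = 27/376 = 0.07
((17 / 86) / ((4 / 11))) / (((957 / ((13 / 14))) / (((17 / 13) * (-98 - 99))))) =-56933/418992 = -0.14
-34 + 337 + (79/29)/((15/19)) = 133306/435 = 306.45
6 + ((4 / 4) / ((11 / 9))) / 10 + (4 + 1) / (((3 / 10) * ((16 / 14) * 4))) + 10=52081/2640 = 19.73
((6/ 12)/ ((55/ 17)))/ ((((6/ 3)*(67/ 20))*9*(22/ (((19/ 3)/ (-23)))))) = -323/10068894 = 0.00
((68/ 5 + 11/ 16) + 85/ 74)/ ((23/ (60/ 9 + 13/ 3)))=502601/68080 = 7.38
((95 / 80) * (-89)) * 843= -1425513/16 = -89094.56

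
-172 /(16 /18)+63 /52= -9999/52 = -192.29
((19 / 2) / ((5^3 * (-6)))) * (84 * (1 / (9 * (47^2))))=-133/2485125 = 0.00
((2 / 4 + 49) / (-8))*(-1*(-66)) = -3267/8 = -408.38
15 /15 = 1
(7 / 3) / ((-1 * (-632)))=7/1896 = 0.00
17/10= 1.70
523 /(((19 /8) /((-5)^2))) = 5505.26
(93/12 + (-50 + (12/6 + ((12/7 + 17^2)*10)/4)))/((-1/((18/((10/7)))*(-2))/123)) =21279861/10 = 2127986.10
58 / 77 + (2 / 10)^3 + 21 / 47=546494/452375 = 1.21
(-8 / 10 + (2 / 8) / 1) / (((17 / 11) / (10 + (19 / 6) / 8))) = -60379/16320 = -3.70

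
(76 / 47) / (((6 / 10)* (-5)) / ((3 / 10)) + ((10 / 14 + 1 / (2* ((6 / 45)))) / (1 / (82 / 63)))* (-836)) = -8379/25223255 = 0.00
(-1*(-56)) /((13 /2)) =112/13 = 8.62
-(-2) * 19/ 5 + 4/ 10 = 8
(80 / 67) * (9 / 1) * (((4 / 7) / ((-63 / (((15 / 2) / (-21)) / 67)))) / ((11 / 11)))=800/1539727 = 0.00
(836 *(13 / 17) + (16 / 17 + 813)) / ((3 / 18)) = 148230/17 = 8719.41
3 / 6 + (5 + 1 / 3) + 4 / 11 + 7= 871/66 = 13.20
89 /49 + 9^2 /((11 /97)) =385972/539 = 716.09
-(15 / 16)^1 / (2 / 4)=-15/8 = -1.88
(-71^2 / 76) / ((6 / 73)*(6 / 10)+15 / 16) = -7359860/109497 = -67.22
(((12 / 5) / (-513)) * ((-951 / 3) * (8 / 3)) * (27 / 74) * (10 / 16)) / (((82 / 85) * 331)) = 26945/9540413 = 0.00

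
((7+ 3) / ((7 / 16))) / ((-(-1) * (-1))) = -160/7 = -22.86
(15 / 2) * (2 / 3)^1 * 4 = 20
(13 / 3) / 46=13/138 = 0.09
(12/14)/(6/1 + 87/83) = 0.12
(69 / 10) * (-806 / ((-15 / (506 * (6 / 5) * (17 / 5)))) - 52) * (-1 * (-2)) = 956334756/625 = 1530135.61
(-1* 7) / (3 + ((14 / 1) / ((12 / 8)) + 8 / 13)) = -273/505 = -0.54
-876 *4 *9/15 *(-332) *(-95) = -66309696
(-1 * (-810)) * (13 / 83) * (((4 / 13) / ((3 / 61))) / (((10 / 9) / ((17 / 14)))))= 503982/581 = 867.44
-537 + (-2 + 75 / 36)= -536.92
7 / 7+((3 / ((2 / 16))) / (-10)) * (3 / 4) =-4/5 = -0.80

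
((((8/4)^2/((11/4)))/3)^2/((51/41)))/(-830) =-5248/23048685 = 0.00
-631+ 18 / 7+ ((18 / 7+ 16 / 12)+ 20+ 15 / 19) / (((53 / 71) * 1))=-12589816/21147 = -595.35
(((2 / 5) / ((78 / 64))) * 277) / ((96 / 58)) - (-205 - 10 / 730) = 11100746/42705 = 259.94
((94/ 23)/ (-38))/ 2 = -47/874 = -0.05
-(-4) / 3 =4/3 = 1.33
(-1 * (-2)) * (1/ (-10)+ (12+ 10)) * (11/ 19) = 2409/95 = 25.36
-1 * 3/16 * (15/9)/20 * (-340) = 85/16 = 5.31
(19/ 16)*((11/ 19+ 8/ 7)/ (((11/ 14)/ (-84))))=-4809/22 = -218.59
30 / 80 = 3/8 = 0.38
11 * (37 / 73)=407/73 = 5.58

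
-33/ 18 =-11/6 = -1.83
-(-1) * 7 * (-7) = -49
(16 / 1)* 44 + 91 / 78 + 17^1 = 4333/6 = 722.17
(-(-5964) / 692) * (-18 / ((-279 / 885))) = 2639070/5363 = 492.09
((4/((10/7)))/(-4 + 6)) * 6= 42/5 = 8.40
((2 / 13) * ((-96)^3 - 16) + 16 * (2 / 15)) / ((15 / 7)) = -63519.66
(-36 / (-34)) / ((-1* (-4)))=9/34 = 0.26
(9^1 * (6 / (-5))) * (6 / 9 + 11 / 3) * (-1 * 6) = 280.80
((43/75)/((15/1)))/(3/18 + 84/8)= 43/12000 = 0.00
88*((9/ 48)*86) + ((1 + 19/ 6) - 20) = 1403.17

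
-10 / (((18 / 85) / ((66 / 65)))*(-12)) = 935/234 = 4.00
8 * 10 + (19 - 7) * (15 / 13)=1220/13 = 93.85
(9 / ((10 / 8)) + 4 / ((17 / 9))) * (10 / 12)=132/17 = 7.76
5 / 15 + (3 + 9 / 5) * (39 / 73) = 3173/1095 = 2.90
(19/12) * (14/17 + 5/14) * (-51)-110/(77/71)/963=-5147137/53928 = -95.44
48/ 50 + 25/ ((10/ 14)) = 899/25 = 35.96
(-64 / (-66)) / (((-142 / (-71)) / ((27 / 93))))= 48/341 = 0.14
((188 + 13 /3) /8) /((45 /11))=5.88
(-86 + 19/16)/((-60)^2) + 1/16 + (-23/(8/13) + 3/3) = -2092957/57600 = -36.34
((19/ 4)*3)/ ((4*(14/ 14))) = 57/16 = 3.56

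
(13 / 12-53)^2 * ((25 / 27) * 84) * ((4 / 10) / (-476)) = -1940645/11016 = -176.17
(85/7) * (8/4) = 170/7 = 24.29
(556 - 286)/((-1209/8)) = -1.79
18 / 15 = 6/5 = 1.20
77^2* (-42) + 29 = -248989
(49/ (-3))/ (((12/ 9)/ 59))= -2891/4 = -722.75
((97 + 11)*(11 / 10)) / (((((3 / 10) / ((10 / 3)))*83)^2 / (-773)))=-34012000/20667 = -1645.72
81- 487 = -406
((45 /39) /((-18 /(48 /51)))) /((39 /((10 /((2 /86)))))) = -17200/25857 = -0.67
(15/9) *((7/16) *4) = 35/12 = 2.92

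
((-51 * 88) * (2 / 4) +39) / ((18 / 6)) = -735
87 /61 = 1.43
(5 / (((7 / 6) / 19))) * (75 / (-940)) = -6.50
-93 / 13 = -7.15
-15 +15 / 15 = -14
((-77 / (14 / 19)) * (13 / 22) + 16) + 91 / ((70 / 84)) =1269/20 = 63.45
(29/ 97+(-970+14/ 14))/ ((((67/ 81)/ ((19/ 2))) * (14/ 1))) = -794.69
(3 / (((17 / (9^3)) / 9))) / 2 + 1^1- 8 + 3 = 19547/34 = 574.91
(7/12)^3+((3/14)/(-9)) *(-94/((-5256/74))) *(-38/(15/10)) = 2640443/2649024 = 1.00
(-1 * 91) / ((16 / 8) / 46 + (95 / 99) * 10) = -207207/21949 = -9.44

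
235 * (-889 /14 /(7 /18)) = -268605/7 = -38372.14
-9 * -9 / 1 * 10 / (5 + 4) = 90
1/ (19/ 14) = 14/19 = 0.74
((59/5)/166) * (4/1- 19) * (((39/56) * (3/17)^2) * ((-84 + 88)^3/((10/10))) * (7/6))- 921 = -22133445/23987 = -922.73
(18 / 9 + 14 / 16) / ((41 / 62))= 713/164 = 4.35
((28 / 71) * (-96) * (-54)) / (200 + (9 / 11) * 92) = 399168/53747 = 7.43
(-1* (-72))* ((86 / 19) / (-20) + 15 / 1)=101052/95 = 1063.71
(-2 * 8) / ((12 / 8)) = -32/3 = -10.67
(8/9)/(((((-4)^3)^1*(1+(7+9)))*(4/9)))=-1/544 = 0.00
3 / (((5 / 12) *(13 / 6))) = 216/65 = 3.32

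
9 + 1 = 10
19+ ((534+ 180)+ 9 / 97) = 71110/97 = 733.09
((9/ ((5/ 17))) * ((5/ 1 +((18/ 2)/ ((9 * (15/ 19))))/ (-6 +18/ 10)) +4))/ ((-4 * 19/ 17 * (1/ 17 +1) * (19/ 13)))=-8750053/227430 = -38.47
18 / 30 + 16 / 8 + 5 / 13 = 194/65 = 2.98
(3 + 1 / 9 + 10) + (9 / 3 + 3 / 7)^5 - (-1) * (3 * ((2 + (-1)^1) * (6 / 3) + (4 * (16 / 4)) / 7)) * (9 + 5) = 100874182/151263 = 666.88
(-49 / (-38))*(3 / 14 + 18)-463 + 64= -28539/76 = -375.51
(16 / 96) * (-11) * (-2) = 11/3 = 3.67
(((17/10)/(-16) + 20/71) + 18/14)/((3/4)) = 116191/59640 = 1.95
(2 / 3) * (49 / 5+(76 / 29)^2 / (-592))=3045856/466755 = 6.53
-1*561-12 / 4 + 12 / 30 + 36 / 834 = -563.56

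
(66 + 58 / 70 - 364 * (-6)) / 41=78779/1435 = 54.90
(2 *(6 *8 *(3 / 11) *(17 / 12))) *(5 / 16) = 255/22 = 11.59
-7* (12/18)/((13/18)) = -84/13 = -6.46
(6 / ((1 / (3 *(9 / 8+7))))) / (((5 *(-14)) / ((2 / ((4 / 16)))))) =-16.71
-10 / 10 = -1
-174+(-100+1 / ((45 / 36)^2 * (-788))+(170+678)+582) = 1156.00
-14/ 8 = -7/4 = -1.75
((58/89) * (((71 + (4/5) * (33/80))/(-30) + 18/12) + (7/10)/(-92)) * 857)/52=-379530163/39916500 = -9.51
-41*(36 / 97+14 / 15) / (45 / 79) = -93.89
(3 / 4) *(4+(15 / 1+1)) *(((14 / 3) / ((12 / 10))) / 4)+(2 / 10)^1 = 887/60 = 14.78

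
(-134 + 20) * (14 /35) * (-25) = 1140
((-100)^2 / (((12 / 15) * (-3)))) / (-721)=12500/2163 = 5.78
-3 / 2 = -1.50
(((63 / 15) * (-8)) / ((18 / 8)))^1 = -224/15 = -14.93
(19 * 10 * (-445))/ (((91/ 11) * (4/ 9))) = -4185225/182 = -22995.74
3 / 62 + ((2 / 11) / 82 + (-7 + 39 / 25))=-3767457/699050 = -5.39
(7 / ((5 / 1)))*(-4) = -28/5 = -5.60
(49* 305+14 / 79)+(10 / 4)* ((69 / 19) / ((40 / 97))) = 359452123/24016 = 14967.19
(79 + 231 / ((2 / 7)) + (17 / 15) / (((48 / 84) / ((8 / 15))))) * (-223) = -89166773/450 = -198148.38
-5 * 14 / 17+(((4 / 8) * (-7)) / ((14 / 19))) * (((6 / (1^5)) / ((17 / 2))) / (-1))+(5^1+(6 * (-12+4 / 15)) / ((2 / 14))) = -41528/85 = -488.56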